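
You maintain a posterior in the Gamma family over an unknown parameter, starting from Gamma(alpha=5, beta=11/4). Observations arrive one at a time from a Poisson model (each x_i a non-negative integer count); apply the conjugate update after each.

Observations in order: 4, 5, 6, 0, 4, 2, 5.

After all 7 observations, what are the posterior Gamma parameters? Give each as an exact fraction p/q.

alpha=31, beta=39/4

obs 1: x=4 → posterior Gamma(9, 15/4)
obs 2: x=5 → posterior Gamma(14, 19/4)
obs 3: x=6 → posterior Gamma(20, 23/4)
obs 4: x=0 → posterior Gamma(20, 27/4)
obs 5: x=4 → posterior Gamma(24, 31/4)
obs 6: x=2 → posterior Gamma(26, 35/4)
obs 7: x=5 → posterior Gamma(31, 39/4)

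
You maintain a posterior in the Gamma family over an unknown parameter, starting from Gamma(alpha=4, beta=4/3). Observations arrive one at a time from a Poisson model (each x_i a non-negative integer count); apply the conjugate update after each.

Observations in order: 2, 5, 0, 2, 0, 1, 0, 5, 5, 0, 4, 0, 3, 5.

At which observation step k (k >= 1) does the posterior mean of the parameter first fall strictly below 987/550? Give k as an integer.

k = 7

obs 1: x=2 → posterior Gamma(6, 7/3)
obs 2: x=5 → posterior Gamma(11, 10/3)
obs 3: x=0 → posterior Gamma(11, 13/3)
obs 4: x=2 → posterior Gamma(13, 16/3)
obs 5: x=0 → posterior Gamma(13, 19/3)
obs 6: x=1 → posterior Gamma(14, 22/3)
obs 7: x=0 → posterior Gamma(14, 25/3)
obs 8: x=5 → posterior Gamma(19, 28/3)
obs 9: x=5 → posterior Gamma(24, 31/3)
obs 10: x=0 → posterior Gamma(24, 34/3)
obs 11: x=4 → posterior Gamma(28, 37/3)
obs 12: x=0 → posterior Gamma(28, 40/3)
obs 13: x=3 → posterior Gamma(31, 43/3)
obs 14: x=5 → posterior Gamma(36, 46/3)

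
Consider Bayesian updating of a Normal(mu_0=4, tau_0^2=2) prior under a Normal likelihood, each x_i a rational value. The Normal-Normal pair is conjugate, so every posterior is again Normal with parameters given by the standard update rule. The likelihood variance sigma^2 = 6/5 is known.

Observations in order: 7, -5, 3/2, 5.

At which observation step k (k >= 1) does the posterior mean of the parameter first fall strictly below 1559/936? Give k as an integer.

obs 1: x=7 → posterior Normal(47/8, 3/4)
obs 2: x=-5 → posterior Normal(22/13, 6/13)
obs 3: x=3/2 → posterior Normal(59/36, 1/3)
obs 4: x=5 → posterior Normal(109/46, 6/23)

k = 3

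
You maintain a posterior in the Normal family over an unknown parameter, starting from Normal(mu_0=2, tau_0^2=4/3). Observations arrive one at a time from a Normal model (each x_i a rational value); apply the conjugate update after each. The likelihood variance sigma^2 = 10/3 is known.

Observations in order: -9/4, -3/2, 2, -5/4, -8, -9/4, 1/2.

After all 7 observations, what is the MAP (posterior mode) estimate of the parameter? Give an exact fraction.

obs 1: x=-9/4 → posterior Normal(11/14, 20/21)
obs 2: x=-3/2 → posterior Normal(5/18, 20/27)
obs 3: x=2 → posterior Normal(13/22, 20/33)
obs 4: x=-5/4 → posterior Normal(4/13, 20/39)
obs 5: x=-8 → posterior Normal(-4/5, 4/9)
obs 6: x=-9/4 → posterior Normal(-33/34, 20/51)
obs 7: x=1/2 → posterior Normal(-31/38, 20/57)

-31/38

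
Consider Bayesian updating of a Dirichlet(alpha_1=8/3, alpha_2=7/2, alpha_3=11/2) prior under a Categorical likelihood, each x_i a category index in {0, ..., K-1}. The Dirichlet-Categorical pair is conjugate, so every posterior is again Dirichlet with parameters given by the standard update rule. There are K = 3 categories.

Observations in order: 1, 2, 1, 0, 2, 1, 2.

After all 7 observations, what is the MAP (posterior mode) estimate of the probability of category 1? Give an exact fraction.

obs 1: x=1 → posterior Dirichlet(8/3, 9/2, 11/2)
obs 2: x=2 → posterior Dirichlet(8/3, 9/2, 13/2)
obs 3: x=1 → posterior Dirichlet(8/3, 11/2, 13/2)
obs 4: x=0 → posterior Dirichlet(11/3, 11/2, 13/2)
obs 5: x=2 → posterior Dirichlet(11/3, 11/2, 15/2)
obs 6: x=1 → posterior Dirichlet(11/3, 13/2, 15/2)
obs 7: x=2 → posterior Dirichlet(11/3, 13/2, 17/2)

33/94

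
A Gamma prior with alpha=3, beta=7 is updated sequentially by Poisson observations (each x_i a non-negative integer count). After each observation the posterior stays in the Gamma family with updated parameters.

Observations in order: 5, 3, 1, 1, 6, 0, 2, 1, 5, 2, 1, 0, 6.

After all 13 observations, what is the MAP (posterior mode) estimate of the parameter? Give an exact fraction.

obs 1: x=5 → posterior Gamma(8, 8)
obs 2: x=3 → posterior Gamma(11, 9)
obs 3: x=1 → posterior Gamma(12, 10)
obs 4: x=1 → posterior Gamma(13, 11)
obs 5: x=6 → posterior Gamma(19, 12)
obs 6: x=0 → posterior Gamma(19, 13)
obs 7: x=2 → posterior Gamma(21, 14)
obs 8: x=1 → posterior Gamma(22, 15)
obs 9: x=5 → posterior Gamma(27, 16)
obs 10: x=2 → posterior Gamma(29, 17)
obs 11: x=1 → posterior Gamma(30, 18)
obs 12: x=0 → posterior Gamma(30, 19)
obs 13: x=6 → posterior Gamma(36, 20)

7/4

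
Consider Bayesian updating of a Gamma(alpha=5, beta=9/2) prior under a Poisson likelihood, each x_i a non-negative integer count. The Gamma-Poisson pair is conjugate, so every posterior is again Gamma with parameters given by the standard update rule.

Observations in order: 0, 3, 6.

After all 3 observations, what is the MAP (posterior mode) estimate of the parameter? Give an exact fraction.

obs 1: x=0 → posterior Gamma(5, 11/2)
obs 2: x=3 → posterior Gamma(8, 13/2)
obs 3: x=6 → posterior Gamma(14, 15/2)

26/15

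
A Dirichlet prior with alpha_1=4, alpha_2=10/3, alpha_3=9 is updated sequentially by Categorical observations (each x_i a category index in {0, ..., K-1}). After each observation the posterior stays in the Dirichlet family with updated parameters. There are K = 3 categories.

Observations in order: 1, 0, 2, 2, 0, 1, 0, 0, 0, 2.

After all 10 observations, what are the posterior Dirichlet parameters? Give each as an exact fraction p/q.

obs 1: x=1 → posterior Dirichlet(4, 13/3, 9)
obs 2: x=0 → posterior Dirichlet(5, 13/3, 9)
obs 3: x=2 → posterior Dirichlet(5, 13/3, 10)
obs 4: x=2 → posterior Dirichlet(5, 13/3, 11)
obs 5: x=0 → posterior Dirichlet(6, 13/3, 11)
obs 6: x=1 → posterior Dirichlet(6, 16/3, 11)
obs 7: x=0 → posterior Dirichlet(7, 16/3, 11)
obs 8: x=0 → posterior Dirichlet(8, 16/3, 11)
obs 9: x=0 → posterior Dirichlet(9, 16/3, 11)
obs 10: x=2 → posterior Dirichlet(9, 16/3, 12)

alpha_1=9, alpha_2=16/3, alpha_3=12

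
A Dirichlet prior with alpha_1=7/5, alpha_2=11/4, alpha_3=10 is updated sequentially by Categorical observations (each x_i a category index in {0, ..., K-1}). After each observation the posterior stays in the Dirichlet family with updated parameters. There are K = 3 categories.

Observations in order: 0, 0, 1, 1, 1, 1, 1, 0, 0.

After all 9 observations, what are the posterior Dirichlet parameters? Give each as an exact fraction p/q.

alpha_1=27/5, alpha_2=31/4, alpha_3=10

obs 1: x=0 → posterior Dirichlet(12/5, 11/4, 10)
obs 2: x=0 → posterior Dirichlet(17/5, 11/4, 10)
obs 3: x=1 → posterior Dirichlet(17/5, 15/4, 10)
obs 4: x=1 → posterior Dirichlet(17/5, 19/4, 10)
obs 5: x=1 → posterior Dirichlet(17/5, 23/4, 10)
obs 6: x=1 → posterior Dirichlet(17/5, 27/4, 10)
obs 7: x=1 → posterior Dirichlet(17/5, 31/4, 10)
obs 8: x=0 → posterior Dirichlet(22/5, 31/4, 10)
obs 9: x=0 → posterior Dirichlet(27/5, 31/4, 10)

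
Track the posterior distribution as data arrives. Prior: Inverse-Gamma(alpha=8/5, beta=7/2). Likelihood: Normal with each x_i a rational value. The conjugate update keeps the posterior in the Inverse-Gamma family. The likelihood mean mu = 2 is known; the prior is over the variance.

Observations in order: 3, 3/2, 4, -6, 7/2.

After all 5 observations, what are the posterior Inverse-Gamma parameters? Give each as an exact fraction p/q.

obs 1: x=3 → posterior Inverse-Gamma(21/10, 4)
obs 2: x=3/2 → posterior Inverse-Gamma(13/5, 33/8)
obs 3: x=4 → posterior Inverse-Gamma(31/10, 49/8)
obs 4: x=-6 → posterior Inverse-Gamma(18/5, 305/8)
obs 5: x=7/2 → posterior Inverse-Gamma(41/10, 157/4)

alpha=41/10, beta=157/4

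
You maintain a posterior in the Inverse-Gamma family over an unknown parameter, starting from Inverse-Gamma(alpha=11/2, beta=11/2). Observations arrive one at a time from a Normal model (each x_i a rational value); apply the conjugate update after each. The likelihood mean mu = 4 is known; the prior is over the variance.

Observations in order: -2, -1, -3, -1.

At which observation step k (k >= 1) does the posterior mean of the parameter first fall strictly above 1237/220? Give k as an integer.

obs 1: x=-2 → posterior Inverse-Gamma(6, 47/2)
obs 2: x=-1 → posterior Inverse-Gamma(13/2, 36)
obs 3: x=-3 → posterior Inverse-Gamma(7, 121/2)
obs 4: x=-1 → posterior Inverse-Gamma(15/2, 73)

k = 2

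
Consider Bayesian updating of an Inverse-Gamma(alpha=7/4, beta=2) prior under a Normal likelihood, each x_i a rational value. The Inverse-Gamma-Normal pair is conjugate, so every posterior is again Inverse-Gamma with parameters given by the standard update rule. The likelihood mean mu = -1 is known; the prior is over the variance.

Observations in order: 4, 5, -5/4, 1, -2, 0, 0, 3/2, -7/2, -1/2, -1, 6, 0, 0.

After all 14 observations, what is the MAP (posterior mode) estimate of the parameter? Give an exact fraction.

2173/312

obs 1: x=4 → posterior Inverse-Gamma(9/4, 29/2)
obs 2: x=5 → posterior Inverse-Gamma(11/4, 65/2)
obs 3: x=-5/4 → posterior Inverse-Gamma(13/4, 1041/32)
obs 4: x=1 → posterior Inverse-Gamma(15/4, 1105/32)
obs 5: x=-2 → posterior Inverse-Gamma(17/4, 1121/32)
obs 6: x=0 → posterior Inverse-Gamma(19/4, 1137/32)
obs 7: x=0 → posterior Inverse-Gamma(21/4, 1153/32)
obs 8: x=3/2 → posterior Inverse-Gamma(23/4, 1253/32)
obs 9: x=-7/2 → posterior Inverse-Gamma(25/4, 1353/32)
obs 10: x=-1/2 → posterior Inverse-Gamma(27/4, 1357/32)
obs 11: x=-1 → posterior Inverse-Gamma(29/4, 1357/32)
obs 12: x=6 → posterior Inverse-Gamma(31/4, 2141/32)
obs 13: x=0 → posterior Inverse-Gamma(33/4, 2157/32)
obs 14: x=0 → posterior Inverse-Gamma(35/4, 2173/32)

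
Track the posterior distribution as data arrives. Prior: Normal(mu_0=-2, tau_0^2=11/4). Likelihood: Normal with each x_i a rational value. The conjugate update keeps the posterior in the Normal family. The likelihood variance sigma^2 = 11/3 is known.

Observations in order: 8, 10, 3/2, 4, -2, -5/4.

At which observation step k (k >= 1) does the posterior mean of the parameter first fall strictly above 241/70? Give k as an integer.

k = 2

obs 1: x=8 → posterior Normal(16/7, 11/7)
obs 2: x=10 → posterior Normal(23/5, 11/10)
obs 3: x=3/2 → posterior Normal(101/26, 11/13)
obs 4: x=4 → posterior Normal(125/32, 11/16)
obs 5: x=-2 → posterior Normal(113/38, 11/19)
obs 6: x=-5/4 → posterior Normal(211/88, 1/2)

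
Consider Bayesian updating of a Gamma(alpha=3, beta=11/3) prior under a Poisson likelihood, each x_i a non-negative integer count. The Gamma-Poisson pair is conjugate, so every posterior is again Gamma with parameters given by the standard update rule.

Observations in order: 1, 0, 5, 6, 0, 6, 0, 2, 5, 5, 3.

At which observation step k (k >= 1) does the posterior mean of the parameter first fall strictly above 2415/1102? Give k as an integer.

obs 1: x=1 → posterior Gamma(4, 14/3)
obs 2: x=0 → posterior Gamma(4, 17/3)
obs 3: x=5 → posterior Gamma(9, 20/3)
obs 4: x=6 → posterior Gamma(15, 23/3)
obs 5: x=0 → posterior Gamma(15, 26/3)
obs 6: x=6 → posterior Gamma(21, 29/3)
obs 7: x=0 → posterior Gamma(21, 32/3)
obs 8: x=2 → posterior Gamma(23, 35/3)
obs 9: x=5 → posterior Gamma(28, 38/3)
obs 10: x=5 → posterior Gamma(33, 41/3)
obs 11: x=3 → posterior Gamma(36, 44/3)

k = 9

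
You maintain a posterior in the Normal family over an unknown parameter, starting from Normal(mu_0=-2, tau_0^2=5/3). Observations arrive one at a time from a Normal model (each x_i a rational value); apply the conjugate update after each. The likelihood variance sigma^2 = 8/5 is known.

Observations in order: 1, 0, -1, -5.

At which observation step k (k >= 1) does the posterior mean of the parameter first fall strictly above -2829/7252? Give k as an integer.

k = 2

obs 1: x=1 → posterior Normal(-23/49, 40/49)
obs 2: x=0 → posterior Normal(-23/74, 20/37)
obs 3: x=-1 → posterior Normal(-16/33, 40/99)
obs 4: x=-5 → posterior Normal(-173/124, 10/31)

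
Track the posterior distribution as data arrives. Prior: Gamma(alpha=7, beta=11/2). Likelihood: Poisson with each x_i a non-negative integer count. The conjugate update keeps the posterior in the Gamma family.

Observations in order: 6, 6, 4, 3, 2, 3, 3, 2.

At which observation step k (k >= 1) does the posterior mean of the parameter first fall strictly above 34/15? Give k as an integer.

obs 1: x=6 → posterior Gamma(13, 13/2)
obs 2: x=6 → posterior Gamma(19, 15/2)
obs 3: x=4 → posterior Gamma(23, 17/2)
obs 4: x=3 → posterior Gamma(26, 19/2)
obs 5: x=2 → posterior Gamma(28, 21/2)
obs 6: x=3 → posterior Gamma(31, 23/2)
obs 7: x=3 → posterior Gamma(34, 25/2)
obs 8: x=2 → posterior Gamma(36, 27/2)

k = 2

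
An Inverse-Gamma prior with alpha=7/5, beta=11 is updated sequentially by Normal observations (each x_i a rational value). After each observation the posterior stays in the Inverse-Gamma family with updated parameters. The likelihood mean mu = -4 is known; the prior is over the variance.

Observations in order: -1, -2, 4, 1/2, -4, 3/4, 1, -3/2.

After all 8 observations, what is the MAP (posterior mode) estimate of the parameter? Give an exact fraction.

obs 1: x=-1 → posterior Inverse-Gamma(19/10, 31/2)
obs 2: x=-2 → posterior Inverse-Gamma(12/5, 35/2)
obs 3: x=4 → posterior Inverse-Gamma(29/10, 99/2)
obs 4: x=1/2 → posterior Inverse-Gamma(17/5, 477/8)
obs 5: x=-4 → posterior Inverse-Gamma(39/10, 477/8)
obs 6: x=3/4 → posterior Inverse-Gamma(22/5, 2269/32)
obs 7: x=1 → posterior Inverse-Gamma(49/10, 2669/32)
obs 8: x=-3/2 → posterior Inverse-Gamma(27/5, 2769/32)

13845/1024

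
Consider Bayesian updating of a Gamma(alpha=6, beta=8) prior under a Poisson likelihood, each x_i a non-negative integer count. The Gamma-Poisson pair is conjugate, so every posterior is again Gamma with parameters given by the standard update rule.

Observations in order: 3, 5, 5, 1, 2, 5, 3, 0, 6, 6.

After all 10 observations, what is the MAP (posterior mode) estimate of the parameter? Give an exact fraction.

obs 1: x=3 → posterior Gamma(9, 9)
obs 2: x=5 → posterior Gamma(14, 10)
obs 3: x=5 → posterior Gamma(19, 11)
obs 4: x=1 → posterior Gamma(20, 12)
obs 5: x=2 → posterior Gamma(22, 13)
obs 6: x=5 → posterior Gamma(27, 14)
obs 7: x=3 → posterior Gamma(30, 15)
obs 8: x=0 → posterior Gamma(30, 16)
obs 9: x=6 → posterior Gamma(36, 17)
obs 10: x=6 → posterior Gamma(42, 18)

41/18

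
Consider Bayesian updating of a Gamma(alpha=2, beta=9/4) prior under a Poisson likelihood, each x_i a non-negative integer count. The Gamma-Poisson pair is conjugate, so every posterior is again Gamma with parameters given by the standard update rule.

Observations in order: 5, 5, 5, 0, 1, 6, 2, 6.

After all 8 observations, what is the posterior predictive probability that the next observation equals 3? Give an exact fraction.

obs 1: x=5 → posterior Gamma(7, 13/4)
obs 2: x=5 → posterior Gamma(12, 17/4)
obs 3: x=5 → posterior Gamma(17, 21/4)
obs 4: x=0 → posterior Gamma(17, 25/4)
obs 5: x=1 → posterior Gamma(18, 29/4)
obs 6: x=6 → posterior Gamma(24, 33/4)
obs 7: x=2 → posterior Gamma(26, 37/4)
obs 8: x=6 → posterior Gamma(32, 41/4)

1556879405739730717256477367520528532117160170073953785856/7285141342416293922915274702495223027653992176055908203125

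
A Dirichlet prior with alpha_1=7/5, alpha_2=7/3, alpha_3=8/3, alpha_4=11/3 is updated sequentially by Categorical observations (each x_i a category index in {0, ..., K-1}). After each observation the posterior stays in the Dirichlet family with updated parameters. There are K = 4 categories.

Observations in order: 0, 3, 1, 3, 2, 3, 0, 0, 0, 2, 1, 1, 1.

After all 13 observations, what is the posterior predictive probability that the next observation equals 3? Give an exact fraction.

50/173

obs 1: x=0 → posterior Dirichlet(12/5, 7/3, 8/3, 11/3)
obs 2: x=3 → posterior Dirichlet(12/5, 7/3, 8/3, 14/3)
obs 3: x=1 → posterior Dirichlet(12/5, 10/3, 8/3, 14/3)
obs 4: x=3 → posterior Dirichlet(12/5, 10/3, 8/3, 17/3)
obs 5: x=2 → posterior Dirichlet(12/5, 10/3, 11/3, 17/3)
obs 6: x=3 → posterior Dirichlet(12/5, 10/3, 11/3, 20/3)
obs 7: x=0 → posterior Dirichlet(17/5, 10/3, 11/3, 20/3)
obs 8: x=0 → posterior Dirichlet(22/5, 10/3, 11/3, 20/3)
obs 9: x=0 → posterior Dirichlet(27/5, 10/3, 11/3, 20/3)
obs 10: x=2 → posterior Dirichlet(27/5, 10/3, 14/3, 20/3)
obs 11: x=1 → posterior Dirichlet(27/5, 13/3, 14/3, 20/3)
obs 12: x=1 → posterior Dirichlet(27/5, 16/3, 14/3, 20/3)
obs 13: x=1 → posterior Dirichlet(27/5, 19/3, 14/3, 20/3)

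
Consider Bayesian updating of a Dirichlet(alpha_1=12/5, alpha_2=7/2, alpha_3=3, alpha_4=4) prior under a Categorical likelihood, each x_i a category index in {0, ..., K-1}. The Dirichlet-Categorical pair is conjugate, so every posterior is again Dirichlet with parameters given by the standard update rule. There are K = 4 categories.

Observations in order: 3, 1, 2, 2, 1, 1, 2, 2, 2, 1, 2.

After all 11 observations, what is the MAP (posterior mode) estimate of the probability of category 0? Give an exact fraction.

obs 1: x=3 → posterior Dirichlet(12/5, 7/2, 3, 5)
obs 2: x=1 → posterior Dirichlet(12/5, 9/2, 3, 5)
obs 3: x=2 → posterior Dirichlet(12/5, 9/2, 4, 5)
obs 4: x=2 → posterior Dirichlet(12/5, 9/2, 5, 5)
obs 5: x=1 → posterior Dirichlet(12/5, 11/2, 5, 5)
obs 6: x=1 → posterior Dirichlet(12/5, 13/2, 5, 5)
obs 7: x=2 → posterior Dirichlet(12/5, 13/2, 6, 5)
obs 8: x=2 → posterior Dirichlet(12/5, 13/2, 7, 5)
obs 9: x=2 → posterior Dirichlet(12/5, 13/2, 8, 5)
obs 10: x=1 → posterior Dirichlet(12/5, 15/2, 8, 5)
obs 11: x=2 → posterior Dirichlet(12/5, 15/2, 9, 5)

14/199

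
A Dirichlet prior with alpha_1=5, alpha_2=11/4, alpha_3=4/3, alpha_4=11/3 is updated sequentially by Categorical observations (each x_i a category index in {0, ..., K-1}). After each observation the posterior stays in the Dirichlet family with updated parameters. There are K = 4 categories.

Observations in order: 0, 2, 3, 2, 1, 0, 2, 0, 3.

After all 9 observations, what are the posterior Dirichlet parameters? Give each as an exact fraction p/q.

alpha_1=8, alpha_2=15/4, alpha_3=13/3, alpha_4=17/3

obs 1: x=0 → posterior Dirichlet(6, 11/4, 4/3, 11/3)
obs 2: x=2 → posterior Dirichlet(6, 11/4, 7/3, 11/3)
obs 3: x=3 → posterior Dirichlet(6, 11/4, 7/3, 14/3)
obs 4: x=2 → posterior Dirichlet(6, 11/4, 10/3, 14/3)
obs 5: x=1 → posterior Dirichlet(6, 15/4, 10/3, 14/3)
obs 6: x=0 → posterior Dirichlet(7, 15/4, 10/3, 14/3)
obs 7: x=2 → posterior Dirichlet(7, 15/4, 13/3, 14/3)
obs 8: x=0 → posterior Dirichlet(8, 15/4, 13/3, 14/3)
obs 9: x=3 → posterior Dirichlet(8, 15/4, 13/3, 17/3)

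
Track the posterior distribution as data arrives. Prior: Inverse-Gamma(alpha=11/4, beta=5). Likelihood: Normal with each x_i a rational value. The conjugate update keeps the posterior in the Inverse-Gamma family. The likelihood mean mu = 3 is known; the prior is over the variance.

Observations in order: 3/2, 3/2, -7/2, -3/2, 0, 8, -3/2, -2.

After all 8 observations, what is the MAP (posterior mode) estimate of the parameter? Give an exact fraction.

625/62

obs 1: x=3/2 → posterior Inverse-Gamma(13/4, 49/8)
obs 2: x=3/2 → posterior Inverse-Gamma(15/4, 29/4)
obs 3: x=-7/2 → posterior Inverse-Gamma(17/4, 227/8)
obs 4: x=-3/2 → posterior Inverse-Gamma(19/4, 77/2)
obs 5: x=0 → posterior Inverse-Gamma(21/4, 43)
obs 6: x=8 → posterior Inverse-Gamma(23/4, 111/2)
obs 7: x=-3/2 → posterior Inverse-Gamma(25/4, 525/8)
obs 8: x=-2 → posterior Inverse-Gamma(27/4, 625/8)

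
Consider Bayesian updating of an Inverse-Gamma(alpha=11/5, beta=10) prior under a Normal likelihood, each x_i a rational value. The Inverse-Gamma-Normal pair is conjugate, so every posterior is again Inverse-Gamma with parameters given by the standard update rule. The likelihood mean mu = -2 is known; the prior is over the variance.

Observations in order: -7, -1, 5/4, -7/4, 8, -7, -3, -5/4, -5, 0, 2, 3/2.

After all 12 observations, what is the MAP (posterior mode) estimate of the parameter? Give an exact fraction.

17955/1472

obs 1: x=-7 → posterior Inverse-Gamma(27/10, 45/2)
obs 2: x=-1 → posterior Inverse-Gamma(16/5, 23)
obs 3: x=5/4 → posterior Inverse-Gamma(37/10, 905/32)
obs 4: x=-7/4 → posterior Inverse-Gamma(21/5, 453/16)
obs 5: x=8 → posterior Inverse-Gamma(47/10, 1253/16)
obs 6: x=-7 → posterior Inverse-Gamma(26/5, 1453/16)
obs 7: x=-3 → posterior Inverse-Gamma(57/10, 1461/16)
obs 8: x=-5/4 → posterior Inverse-Gamma(31/5, 2931/32)
obs 9: x=-5 → posterior Inverse-Gamma(67/10, 3075/32)
obs 10: x=0 → posterior Inverse-Gamma(36/5, 3139/32)
obs 11: x=2 → posterior Inverse-Gamma(77/10, 3395/32)
obs 12: x=3/2 → posterior Inverse-Gamma(41/5, 3591/32)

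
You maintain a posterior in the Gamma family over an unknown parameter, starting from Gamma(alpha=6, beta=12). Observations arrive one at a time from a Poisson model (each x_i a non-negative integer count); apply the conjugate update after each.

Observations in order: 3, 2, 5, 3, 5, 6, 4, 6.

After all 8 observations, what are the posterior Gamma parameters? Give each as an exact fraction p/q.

alpha=40, beta=20

obs 1: x=3 → posterior Gamma(9, 13)
obs 2: x=2 → posterior Gamma(11, 14)
obs 3: x=5 → posterior Gamma(16, 15)
obs 4: x=3 → posterior Gamma(19, 16)
obs 5: x=5 → posterior Gamma(24, 17)
obs 6: x=6 → posterior Gamma(30, 18)
obs 7: x=4 → posterior Gamma(34, 19)
obs 8: x=6 → posterior Gamma(40, 20)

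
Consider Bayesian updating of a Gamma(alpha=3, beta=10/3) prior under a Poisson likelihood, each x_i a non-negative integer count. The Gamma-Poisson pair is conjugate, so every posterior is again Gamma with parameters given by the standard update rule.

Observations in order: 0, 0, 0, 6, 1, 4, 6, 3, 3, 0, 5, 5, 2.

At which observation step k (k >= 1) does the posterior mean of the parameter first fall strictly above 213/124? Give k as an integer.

obs 1: x=0 → posterior Gamma(3, 13/3)
obs 2: x=0 → posterior Gamma(3, 16/3)
obs 3: x=0 → posterior Gamma(3, 19/3)
obs 4: x=6 → posterior Gamma(9, 22/3)
obs 5: x=1 → posterior Gamma(10, 25/3)
obs 6: x=4 → posterior Gamma(14, 28/3)
obs 7: x=6 → posterior Gamma(20, 31/3)
obs 8: x=3 → posterior Gamma(23, 34/3)
obs 9: x=3 → posterior Gamma(26, 37/3)
obs 10: x=0 → posterior Gamma(26, 40/3)
obs 11: x=5 → posterior Gamma(31, 43/3)
obs 12: x=5 → posterior Gamma(36, 46/3)
obs 13: x=2 → posterior Gamma(38, 49/3)

k = 7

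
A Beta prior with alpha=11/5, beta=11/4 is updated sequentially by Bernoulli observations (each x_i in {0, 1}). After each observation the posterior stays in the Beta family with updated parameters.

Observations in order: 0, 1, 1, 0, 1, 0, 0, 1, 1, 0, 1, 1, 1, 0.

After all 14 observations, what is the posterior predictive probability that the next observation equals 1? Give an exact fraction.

204/379

obs 1: x=0 → posterior Beta(11/5, 15/4)
obs 2: x=1 → posterior Beta(16/5, 15/4)
obs 3: x=1 → posterior Beta(21/5, 15/4)
obs 4: x=0 → posterior Beta(21/5, 19/4)
obs 5: x=1 → posterior Beta(26/5, 19/4)
obs 6: x=0 → posterior Beta(26/5, 23/4)
obs 7: x=0 → posterior Beta(26/5, 27/4)
obs 8: x=1 → posterior Beta(31/5, 27/4)
obs 9: x=1 → posterior Beta(36/5, 27/4)
obs 10: x=0 → posterior Beta(36/5, 31/4)
obs 11: x=1 → posterior Beta(41/5, 31/4)
obs 12: x=1 → posterior Beta(46/5, 31/4)
obs 13: x=1 → posterior Beta(51/5, 31/4)
obs 14: x=0 → posterior Beta(51/5, 35/4)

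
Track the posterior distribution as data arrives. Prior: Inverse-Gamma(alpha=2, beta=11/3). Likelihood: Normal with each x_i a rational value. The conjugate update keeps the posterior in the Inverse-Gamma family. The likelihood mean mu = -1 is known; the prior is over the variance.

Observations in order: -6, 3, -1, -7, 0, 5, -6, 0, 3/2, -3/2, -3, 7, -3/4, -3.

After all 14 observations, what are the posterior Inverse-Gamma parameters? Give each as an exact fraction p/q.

alpha=9, beta=10843/96

obs 1: x=-6 → posterior Inverse-Gamma(5/2, 97/6)
obs 2: x=3 → posterior Inverse-Gamma(3, 145/6)
obs 3: x=-1 → posterior Inverse-Gamma(7/2, 145/6)
obs 4: x=-7 → posterior Inverse-Gamma(4, 253/6)
obs 5: x=0 → posterior Inverse-Gamma(9/2, 128/3)
obs 6: x=5 → posterior Inverse-Gamma(5, 182/3)
obs 7: x=-6 → posterior Inverse-Gamma(11/2, 439/6)
obs 8: x=0 → posterior Inverse-Gamma(6, 221/3)
obs 9: x=3/2 → posterior Inverse-Gamma(13/2, 1843/24)
obs 10: x=-3/2 → posterior Inverse-Gamma(7, 923/12)
obs 11: x=-3 → posterior Inverse-Gamma(15/2, 947/12)
obs 12: x=7 → posterior Inverse-Gamma(8, 1331/12)
obs 13: x=-3/4 → posterior Inverse-Gamma(17/2, 10651/96)
obs 14: x=-3 → posterior Inverse-Gamma(9, 10843/96)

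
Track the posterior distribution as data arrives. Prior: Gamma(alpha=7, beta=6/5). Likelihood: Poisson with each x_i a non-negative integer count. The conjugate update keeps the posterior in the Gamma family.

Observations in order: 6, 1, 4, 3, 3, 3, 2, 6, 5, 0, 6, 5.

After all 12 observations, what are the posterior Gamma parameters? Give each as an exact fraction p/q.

obs 1: x=6 → posterior Gamma(13, 11/5)
obs 2: x=1 → posterior Gamma(14, 16/5)
obs 3: x=4 → posterior Gamma(18, 21/5)
obs 4: x=3 → posterior Gamma(21, 26/5)
obs 5: x=3 → posterior Gamma(24, 31/5)
obs 6: x=3 → posterior Gamma(27, 36/5)
obs 7: x=2 → posterior Gamma(29, 41/5)
obs 8: x=6 → posterior Gamma(35, 46/5)
obs 9: x=5 → posterior Gamma(40, 51/5)
obs 10: x=0 → posterior Gamma(40, 56/5)
obs 11: x=6 → posterior Gamma(46, 61/5)
obs 12: x=5 → posterior Gamma(51, 66/5)

alpha=51, beta=66/5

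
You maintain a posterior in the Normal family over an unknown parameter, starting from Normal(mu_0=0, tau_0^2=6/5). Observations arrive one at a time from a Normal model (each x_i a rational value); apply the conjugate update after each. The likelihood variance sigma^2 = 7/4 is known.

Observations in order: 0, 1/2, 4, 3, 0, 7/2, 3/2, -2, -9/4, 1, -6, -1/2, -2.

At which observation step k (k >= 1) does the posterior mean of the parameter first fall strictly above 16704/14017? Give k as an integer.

k = 4

obs 1: x=0 → posterior Normal(0, 42/59)
obs 2: x=1/2 → posterior Normal(12/83, 42/83)
obs 3: x=4 → posterior Normal(108/107, 42/107)
obs 4: x=3 → posterior Normal(180/131, 42/131)
obs 5: x=0 → posterior Normal(36/31, 42/155)
obs 6: x=7/2 → posterior Normal(264/179, 42/179)
obs 7: x=3/2 → posterior Normal(300/203, 6/29)
obs 8: x=-2 → posterior Normal(252/227, 42/227)
obs 9: x=-9/4 → posterior Normal(198/251, 42/251)
obs 10: x=1 → posterior Normal(222/275, 42/275)
obs 11: x=-6 → posterior Normal(6/23, 42/299)
obs 12: x=-1/2 → posterior Normal(66/323, 42/323)
obs 13: x=-2 → posterior Normal(18/347, 42/347)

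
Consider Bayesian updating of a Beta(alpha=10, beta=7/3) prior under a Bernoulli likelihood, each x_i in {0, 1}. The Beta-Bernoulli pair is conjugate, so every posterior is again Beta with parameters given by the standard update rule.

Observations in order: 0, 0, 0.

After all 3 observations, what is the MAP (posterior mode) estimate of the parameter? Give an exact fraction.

27/40

obs 1: x=0 → posterior Beta(10, 10/3)
obs 2: x=0 → posterior Beta(10, 13/3)
obs 3: x=0 → posterior Beta(10, 16/3)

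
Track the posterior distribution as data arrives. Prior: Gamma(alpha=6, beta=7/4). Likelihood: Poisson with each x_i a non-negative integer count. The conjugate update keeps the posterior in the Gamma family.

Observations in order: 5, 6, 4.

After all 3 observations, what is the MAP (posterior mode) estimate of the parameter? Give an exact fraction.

obs 1: x=5 → posterior Gamma(11, 11/4)
obs 2: x=6 → posterior Gamma(17, 15/4)
obs 3: x=4 → posterior Gamma(21, 19/4)

80/19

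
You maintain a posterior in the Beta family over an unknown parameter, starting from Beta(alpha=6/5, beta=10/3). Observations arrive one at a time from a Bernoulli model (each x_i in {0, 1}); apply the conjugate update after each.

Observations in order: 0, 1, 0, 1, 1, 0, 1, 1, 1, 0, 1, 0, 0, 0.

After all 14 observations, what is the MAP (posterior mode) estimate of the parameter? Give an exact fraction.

obs 1: x=0 → posterior Beta(6/5, 13/3)
obs 2: x=1 → posterior Beta(11/5, 13/3)
obs 3: x=0 → posterior Beta(11/5, 16/3)
obs 4: x=1 → posterior Beta(16/5, 16/3)
obs 5: x=1 → posterior Beta(21/5, 16/3)
obs 6: x=0 → posterior Beta(21/5, 19/3)
obs 7: x=1 → posterior Beta(26/5, 19/3)
obs 8: x=1 → posterior Beta(31/5, 19/3)
obs 9: x=1 → posterior Beta(36/5, 19/3)
obs 10: x=0 → posterior Beta(36/5, 22/3)
obs 11: x=1 → posterior Beta(41/5, 22/3)
obs 12: x=0 → posterior Beta(41/5, 25/3)
obs 13: x=0 → posterior Beta(41/5, 28/3)
obs 14: x=0 → posterior Beta(41/5, 31/3)

27/62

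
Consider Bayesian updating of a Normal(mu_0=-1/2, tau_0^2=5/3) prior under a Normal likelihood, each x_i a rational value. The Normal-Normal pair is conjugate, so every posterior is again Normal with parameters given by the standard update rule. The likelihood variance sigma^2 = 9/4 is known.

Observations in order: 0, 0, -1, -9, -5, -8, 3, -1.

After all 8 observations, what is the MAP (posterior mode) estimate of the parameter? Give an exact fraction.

-51/22

obs 1: x=0 → posterior Normal(-27/94, 45/47)
obs 2: x=0 → posterior Normal(-27/134, 45/67)
obs 3: x=-1 → posterior Normal(-67/174, 15/29)
obs 4: x=-9 → posterior Normal(-427/214, 45/107)
obs 5: x=-5 → posterior Normal(-627/254, 45/127)
obs 6: x=-8 → posterior Normal(-947/294, 15/49)
obs 7: x=3 → posterior Normal(-827/334, 45/167)
obs 8: x=-1 → posterior Normal(-51/22, 45/187)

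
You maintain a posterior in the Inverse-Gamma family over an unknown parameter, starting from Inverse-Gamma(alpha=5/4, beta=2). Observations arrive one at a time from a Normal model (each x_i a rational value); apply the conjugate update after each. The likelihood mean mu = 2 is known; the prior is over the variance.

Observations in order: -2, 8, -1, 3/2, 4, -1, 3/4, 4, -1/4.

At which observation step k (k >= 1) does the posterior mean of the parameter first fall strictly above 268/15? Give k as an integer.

obs 1: x=-2 → posterior Inverse-Gamma(7/4, 10)
obs 2: x=8 → posterior Inverse-Gamma(9/4, 28)
obs 3: x=-1 → posterior Inverse-Gamma(11/4, 65/2)
obs 4: x=3/2 → posterior Inverse-Gamma(13/4, 261/8)
obs 5: x=4 → posterior Inverse-Gamma(15/4, 277/8)
obs 6: x=-1 → posterior Inverse-Gamma(17/4, 313/8)
obs 7: x=3/4 → posterior Inverse-Gamma(19/4, 1277/32)
obs 8: x=4 → posterior Inverse-Gamma(21/4, 1341/32)
obs 9: x=-1/4 → posterior Inverse-Gamma(23/4, 711/16)

k = 2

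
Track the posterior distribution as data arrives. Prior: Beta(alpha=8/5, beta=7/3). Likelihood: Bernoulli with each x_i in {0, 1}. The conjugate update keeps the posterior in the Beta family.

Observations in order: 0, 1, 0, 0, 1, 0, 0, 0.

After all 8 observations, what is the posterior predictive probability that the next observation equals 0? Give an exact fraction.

obs 1: x=0 → posterior Beta(8/5, 10/3)
obs 2: x=1 → posterior Beta(13/5, 10/3)
obs 3: x=0 → posterior Beta(13/5, 13/3)
obs 4: x=0 → posterior Beta(13/5, 16/3)
obs 5: x=1 → posterior Beta(18/5, 16/3)
obs 6: x=0 → posterior Beta(18/5, 19/3)
obs 7: x=0 → posterior Beta(18/5, 22/3)
obs 8: x=0 → posterior Beta(18/5, 25/3)

125/179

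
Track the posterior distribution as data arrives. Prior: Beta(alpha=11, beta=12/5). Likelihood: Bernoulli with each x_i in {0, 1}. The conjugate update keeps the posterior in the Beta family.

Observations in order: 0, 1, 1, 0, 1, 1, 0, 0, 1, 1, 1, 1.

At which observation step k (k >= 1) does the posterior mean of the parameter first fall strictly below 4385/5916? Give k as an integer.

k = 7

obs 1: x=0 → posterior Beta(11, 17/5)
obs 2: x=1 → posterior Beta(12, 17/5)
obs 3: x=1 → posterior Beta(13, 17/5)
obs 4: x=0 → posterior Beta(13, 22/5)
obs 5: x=1 → posterior Beta(14, 22/5)
obs 6: x=1 → posterior Beta(15, 22/5)
obs 7: x=0 → posterior Beta(15, 27/5)
obs 8: x=0 → posterior Beta(15, 32/5)
obs 9: x=1 → posterior Beta(16, 32/5)
obs 10: x=1 → posterior Beta(17, 32/5)
obs 11: x=1 → posterior Beta(18, 32/5)
obs 12: x=1 → posterior Beta(19, 32/5)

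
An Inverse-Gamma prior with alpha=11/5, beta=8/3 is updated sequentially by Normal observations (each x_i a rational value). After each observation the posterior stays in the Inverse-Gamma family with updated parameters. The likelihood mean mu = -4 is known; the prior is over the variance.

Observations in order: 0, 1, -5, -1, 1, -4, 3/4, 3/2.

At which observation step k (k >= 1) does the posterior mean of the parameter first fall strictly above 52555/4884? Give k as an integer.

k = 5

obs 1: x=0 → posterior Inverse-Gamma(27/10, 32/3)
obs 2: x=1 → posterior Inverse-Gamma(16/5, 139/6)
obs 3: x=-5 → posterior Inverse-Gamma(37/10, 71/3)
obs 4: x=-1 → posterior Inverse-Gamma(21/5, 169/6)
obs 5: x=1 → posterior Inverse-Gamma(47/10, 122/3)
obs 6: x=-4 → posterior Inverse-Gamma(26/5, 122/3)
obs 7: x=3/4 → posterior Inverse-Gamma(57/10, 4987/96)
obs 8: x=3/2 → posterior Inverse-Gamma(31/5, 6439/96)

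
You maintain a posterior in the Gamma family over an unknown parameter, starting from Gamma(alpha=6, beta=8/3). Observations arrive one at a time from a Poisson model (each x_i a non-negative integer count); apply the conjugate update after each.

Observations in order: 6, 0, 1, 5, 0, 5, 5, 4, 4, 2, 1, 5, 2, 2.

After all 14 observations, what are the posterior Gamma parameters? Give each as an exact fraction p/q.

alpha=48, beta=50/3

obs 1: x=6 → posterior Gamma(12, 11/3)
obs 2: x=0 → posterior Gamma(12, 14/3)
obs 3: x=1 → posterior Gamma(13, 17/3)
obs 4: x=5 → posterior Gamma(18, 20/3)
obs 5: x=0 → posterior Gamma(18, 23/3)
obs 6: x=5 → posterior Gamma(23, 26/3)
obs 7: x=5 → posterior Gamma(28, 29/3)
obs 8: x=4 → posterior Gamma(32, 32/3)
obs 9: x=4 → posterior Gamma(36, 35/3)
obs 10: x=2 → posterior Gamma(38, 38/3)
obs 11: x=1 → posterior Gamma(39, 41/3)
obs 12: x=5 → posterior Gamma(44, 44/3)
obs 13: x=2 → posterior Gamma(46, 47/3)
obs 14: x=2 → posterior Gamma(48, 50/3)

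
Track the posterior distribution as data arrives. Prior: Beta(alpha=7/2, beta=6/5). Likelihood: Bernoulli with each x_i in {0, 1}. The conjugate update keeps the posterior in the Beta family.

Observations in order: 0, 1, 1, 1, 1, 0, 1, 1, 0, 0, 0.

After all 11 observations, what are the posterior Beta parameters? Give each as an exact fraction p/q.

obs 1: x=0 → posterior Beta(7/2, 11/5)
obs 2: x=1 → posterior Beta(9/2, 11/5)
obs 3: x=1 → posterior Beta(11/2, 11/5)
obs 4: x=1 → posterior Beta(13/2, 11/5)
obs 5: x=1 → posterior Beta(15/2, 11/5)
obs 6: x=0 → posterior Beta(15/2, 16/5)
obs 7: x=1 → posterior Beta(17/2, 16/5)
obs 8: x=1 → posterior Beta(19/2, 16/5)
obs 9: x=0 → posterior Beta(19/2, 21/5)
obs 10: x=0 → posterior Beta(19/2, 26/5)
obs 11: x=0 → posterior Beta(19/2, 31/5)

alpha=19/2, beta=31/5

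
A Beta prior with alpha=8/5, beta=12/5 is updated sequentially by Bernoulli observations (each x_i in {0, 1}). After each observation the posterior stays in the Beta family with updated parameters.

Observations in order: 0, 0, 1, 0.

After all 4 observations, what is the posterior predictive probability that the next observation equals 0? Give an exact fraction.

obs 1: x=0 → posterior Beta(8/5, 17/5)
obs 2: x=0 → posterior Beta(8/5, 22/5)
obs 3: x=1 → posterior Beta(13/5, 22/5)
obs 4: x=0 → posterior Beta(13/5, 27/5)

27/40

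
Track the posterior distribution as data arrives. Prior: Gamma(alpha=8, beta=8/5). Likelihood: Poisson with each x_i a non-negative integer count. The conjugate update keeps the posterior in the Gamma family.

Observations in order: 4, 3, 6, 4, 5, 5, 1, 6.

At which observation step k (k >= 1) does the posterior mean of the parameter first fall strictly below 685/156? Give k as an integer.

k = 2

obs 1: x=4 → posterior Gamma(12, 13/5)
obs 2: x=3 → posterior Gamma(15, 18/5)
obs 3: x=6 → posterior Gamma(21, 23/5)
obs 4: x=4 → posterior Gamma(25, 28/5)
obs 5: x=5 → posterior Gamma(30, 33/5)
obs 6: x=5 → posterior Gamma(35, 38/5)
obs 7: x=1 → posterior Gamma(36, 43/5)
obs 8: x=6 → posterior Gamma(42, 48/5)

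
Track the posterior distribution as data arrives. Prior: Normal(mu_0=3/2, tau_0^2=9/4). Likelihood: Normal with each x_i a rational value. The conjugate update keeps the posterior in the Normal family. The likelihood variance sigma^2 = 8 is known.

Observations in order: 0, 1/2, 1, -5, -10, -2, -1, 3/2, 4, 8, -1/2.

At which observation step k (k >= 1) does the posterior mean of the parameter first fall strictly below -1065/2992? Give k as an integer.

obs 1: x=0 → posterior Normal(48/41, 72/41)
obs 2: x=1/2 → posterior Normal(21/20, 36/25)
obs 3: x=1 → posterior Normal(123/118, 72/59)
obs 4: x=-5 → posterior Normal(33/136, 18/17)
obs 5: x=-10 → posterior Normal(-21/22, 72/77)
obs 6: x=-2 → posterior Normal(-183/172, 36/43)
obs 7: x=-1 → posterior Normal(-201/190, 72/95)
obs 8: x=3/2 → posterior Normal(-87/104, 9/13)
obs 9: x=4 → posterior Normal(-51/113, 72/113)
obs 10: x=8 → posterior Normal(21/122, 36/61)
obs 11: x=-1/2 → posterior Normal(33/262, 72/131)

k = 5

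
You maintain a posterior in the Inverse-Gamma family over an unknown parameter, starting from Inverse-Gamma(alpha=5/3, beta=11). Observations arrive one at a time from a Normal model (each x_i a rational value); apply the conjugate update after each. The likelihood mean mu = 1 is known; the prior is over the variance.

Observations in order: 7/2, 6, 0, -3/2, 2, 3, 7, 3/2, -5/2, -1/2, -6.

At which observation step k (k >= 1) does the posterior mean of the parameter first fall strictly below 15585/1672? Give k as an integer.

obs 1: x=7/2 → posterior Inverse-Gamma(13/6, 113/8)
obs 2: x=6 → posterior Inverse-Gamma(8/3, 213/8)
obs 3: x=0 → posterior Inverse-Gamma(19/6, 217/8)
obs 4: x=-3/2 → posterior Inverse-Gamma(11/3, 121/4)
obs 5: x=2 → posterior Inverse-Gamma(25/6, 123/4)
obs 6: x=3 → posterior Inverse-Gamma(14/3, 131/4)
obs 7: x=7 → posterior Inverse-Gamma(31/6, 203/4)
obs 8: x=3/2 → posterior Inverse-Gamma(17/3, 407/8)
obs 9: x=-5/2 → posterior Inverse-Gamma(37/6, 57)
obs 10: x=-1/2 → posterior Inverse-Gamma(20/3, 465/8)
obs 11: x=-6 → posterior Inverse-Gamma(43/6, 661/8)

k = 6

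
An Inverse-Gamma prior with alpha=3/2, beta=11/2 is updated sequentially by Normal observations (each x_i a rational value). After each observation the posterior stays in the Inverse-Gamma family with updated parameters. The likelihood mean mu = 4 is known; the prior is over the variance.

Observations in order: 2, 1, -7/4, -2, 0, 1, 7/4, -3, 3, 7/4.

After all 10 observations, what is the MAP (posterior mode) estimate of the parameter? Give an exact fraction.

obs 1: x=2 → posterior Inverse-Gamma(2, 15/2)
obs 2: x=1 → posterior Inverse-Gamma(5/2, 12)
obs 3: x=-7/4 → posterior Inverse-Gamma(3, 913/32)
obs 4: x=-2 → posterior Inverse-Gamma(7/2, 1489/32)
obs 5: x=0 → posterior Inverse-Gamma(4, 1745/32)
obs 6: x=1 → posterior Inverse-Gamma(9/2, 1889/32)
obs 7: x=7/4 → posterior Inverse-Gamma(5, 985/16)
obs 8: x=-3 → posterior Inverse-Gamma(11/2, 1377/16)
obs 9: x=3 → posterior Inverse-Gamma(6, 1385/16)
obs 10: x=7/4 → posterior Inverse-Gamma(13/2, 2851/32)

2851/240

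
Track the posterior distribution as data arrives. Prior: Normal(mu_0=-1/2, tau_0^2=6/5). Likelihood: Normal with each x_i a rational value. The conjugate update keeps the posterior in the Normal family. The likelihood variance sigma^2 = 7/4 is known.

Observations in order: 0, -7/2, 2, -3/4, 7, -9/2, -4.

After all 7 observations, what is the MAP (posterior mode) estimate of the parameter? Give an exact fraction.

-215/406

obs 1: x=0 → posterior Normal(-35/118, 42/59)
obs 2: x=-7/2 → posterior Normal(-203/166, 42/83)
obs 3: x=2 → posterior Normal(-1/2, 42/107)
obs 4: x=-3/4 → posterior Normal(-143/262, 42/131)
obs 5: x=7 → posterior Normal(193/310, 42/155)
obs 6: x=-9/2 → posterior Normal(-23/358, 42/179)
obs 7: x=-4 → posterior Normal(-215/406, 6/29)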